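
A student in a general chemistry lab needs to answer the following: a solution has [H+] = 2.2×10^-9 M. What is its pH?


pH = -log10([H+]) = -log10(2.2×10^-9)
= 9 - log10(2.2)
= 9 - 0.34
= 8.66

8.66


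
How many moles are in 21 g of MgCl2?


M(MgCl2) = 95.21 g/mol
n = mass/M = 21/95.21 = 0.2206 mol

0.2206 mol


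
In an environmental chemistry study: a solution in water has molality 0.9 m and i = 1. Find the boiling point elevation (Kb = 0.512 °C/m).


ΔTb = Kb × m × i
= 0.512 × 0.9 × 1
= 0.4608 °C

0.4608 °C


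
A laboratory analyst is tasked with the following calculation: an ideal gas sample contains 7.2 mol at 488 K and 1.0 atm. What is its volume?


PV = nRT  (R = 0.08206 L·atm/(mol·K))
V = nRT/P = 7.2×0.08206×488/1.0
= 288.326 L

288.326 L


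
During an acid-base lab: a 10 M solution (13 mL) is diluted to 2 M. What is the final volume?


C1V1 = C2V2
10 × 13 = 2 × V2
V2 = 130/2 = 65.0 mL

65.0 mL


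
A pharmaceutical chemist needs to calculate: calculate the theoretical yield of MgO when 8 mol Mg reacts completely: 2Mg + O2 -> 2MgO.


Mole ratio MgO:Mg = 2:2
n(MgO) = 8 × 2/2 = 8.000 mol
mass = 8.000 × 40.31 = 322.48 g

322.48 g


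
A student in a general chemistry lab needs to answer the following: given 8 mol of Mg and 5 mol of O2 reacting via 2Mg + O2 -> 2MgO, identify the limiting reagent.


Mole ratio available / coefficient:
  Mg: 8/2 = 4.000
  O2: 5/1 = 5.000
Smaller ratio is limiting.

Mg


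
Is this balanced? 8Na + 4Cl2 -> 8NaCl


Equation: 8Na + 4Cl2 -> 8NaCl
Check atoms: Cl: 8=8, Na: 8=8
Balanced

Yes, balanced


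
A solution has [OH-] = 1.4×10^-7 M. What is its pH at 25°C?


pOH = -log10([OH-]) = -log10(1.4×10^-7)
= 7 - log10(1.4) = 6.85
pH = 14 - pOH = 14 - 6.85 = 7.15

7.15


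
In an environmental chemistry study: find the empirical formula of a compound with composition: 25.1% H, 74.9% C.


Assume 100 g sample. Moles of each element:
  H: 25.1/1.008 = 24.901 mol
  C: 74.9/12.01 = 6.236 mol
Divide by smallest (6.236):
  H: 24.901/6.236 = 3.99
  C: 6.236/6.236 = 1.0
Empirical formula: CH4

CH4


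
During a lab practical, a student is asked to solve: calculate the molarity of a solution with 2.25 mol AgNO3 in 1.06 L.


M = n/V = 2.25/1.06 = 2.123 mol/L

2.123 M


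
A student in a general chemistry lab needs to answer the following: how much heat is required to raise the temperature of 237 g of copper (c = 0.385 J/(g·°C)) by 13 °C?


q = mcΔT = 237 × 0.385 × 13
= 1186.19 J

1186.19 J


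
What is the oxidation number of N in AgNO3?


(+1) + x + 3(-2) = 0, so x = +5
Oxidation number: +5

+5


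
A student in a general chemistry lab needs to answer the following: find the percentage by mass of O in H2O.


M(H2O) = 2×1.008 + 1×16.0 = 18.016 g/mol
Mass of O = 1 × 16.0 = 16.00 g/mol
% O = 16.00/18.016 × 100 = 88.81%

88.81%


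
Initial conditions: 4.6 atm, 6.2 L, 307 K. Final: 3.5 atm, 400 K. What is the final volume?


P1V1/T1 = P2V2/T2
V2 = P1V1T2/(T1P2)
= 4.6×6.2×400/(307×3.5)
= 10.617 L

10.617 L


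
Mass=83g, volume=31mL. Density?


ρ = mass/volume
= 83/31
= 2.677 g/mL

2.677 g/mL


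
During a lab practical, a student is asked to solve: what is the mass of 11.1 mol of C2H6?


M(C2H6) = 30.07 g/mol
mass = n × M = 11.1 × 30.07 = 333.78 g

333.78 g


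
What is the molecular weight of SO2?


M(SO2) = 1×32.07 + 2×16.0
= 32.07 + 32.0
= 64.07 g/mol

64.07 g/mol


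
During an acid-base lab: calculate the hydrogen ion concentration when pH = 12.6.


[H+] = 10^(-pH) = 10^(-12.6)
= 2.51×10^-13 M

2.51×10^-13 M


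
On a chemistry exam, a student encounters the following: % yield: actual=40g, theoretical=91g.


% yield = actual/theoretical × 100
= 40/91 × 100
= 43.96%

43.96%


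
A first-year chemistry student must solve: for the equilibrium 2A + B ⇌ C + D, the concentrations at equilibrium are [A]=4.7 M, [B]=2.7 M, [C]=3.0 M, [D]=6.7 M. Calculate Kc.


Kc = [C][D]/([A]^2[B])
= (3.0^1 × 6.7^1)/(4.7^2 × 2.7^1)
= 20.1/59.643
= 0.3370

0.3370


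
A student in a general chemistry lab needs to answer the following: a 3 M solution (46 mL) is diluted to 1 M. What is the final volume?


C1V1 = C2V2
3 × 46 = 1 × V2
V2 = 138/1 = 138.0 mL

138.0 mL


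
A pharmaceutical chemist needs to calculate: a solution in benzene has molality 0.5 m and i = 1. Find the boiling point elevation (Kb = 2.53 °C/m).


ΔTb = Kb × m × i
= 2.53 × 0.5 × 1
= 1.265 °C

1.265 °C


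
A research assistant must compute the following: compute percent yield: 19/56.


% yield = actual/theoretical × 100
= 19/56 × 100
= 33.93%

33.93%


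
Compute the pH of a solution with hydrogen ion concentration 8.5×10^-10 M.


pH = -log10([H+]) = -log10(8.5×10^-10)
= 10 - log10(8.5)
= 10 - 0.93
= 9.07

9.07


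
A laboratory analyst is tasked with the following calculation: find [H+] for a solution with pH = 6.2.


[H+] = 10^(-pH) = 10^(-6.2)
= 6.31×10^-7 M

6.31×10^-7 M


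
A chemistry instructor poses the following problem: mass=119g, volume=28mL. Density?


ρ = mass/volume
= 119/28
= 4.25 g/mL

4.25 g/mL


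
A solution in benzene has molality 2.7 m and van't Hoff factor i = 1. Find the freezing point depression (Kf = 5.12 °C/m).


ΔTf = Kf × m × i
= 5.12 × 2.7 × 1
= 13.824 °C

13.824 °C


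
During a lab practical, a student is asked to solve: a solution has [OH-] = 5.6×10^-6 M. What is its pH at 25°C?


pOH = -log10([OH-]) = -log10(5.6×10^-6)
= 6 - log10(5.6) = 5.25
pH = 14 - pOH = 14 - 5.25 = 8.75

8.75


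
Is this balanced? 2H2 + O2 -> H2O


Equation: 2H2 + O2 -> H2O
Check atoms: H: 4≠2, O: 2≠1
Not balanced

No, not balanced


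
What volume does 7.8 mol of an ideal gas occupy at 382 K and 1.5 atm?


PV = nRT  (R = 0.08206 L·atm/(mol·K))
V = nRT/P = 7.8×0.08206×382/1.5
= 163.004 L

163.004 L


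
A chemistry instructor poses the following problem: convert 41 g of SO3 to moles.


M(SO3) = 80.07 g/mol
n = mass/M = 41/80.07 = 0.5121 mol

0.5121 mol


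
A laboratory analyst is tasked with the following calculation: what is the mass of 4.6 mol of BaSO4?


M(BaSO4) = 233.4 g/mol
mass = n × M = 4.6 × 233.4 = 1073.64 g

1073.64 g


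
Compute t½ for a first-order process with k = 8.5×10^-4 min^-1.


t½ = ln2/k = 0.693147/(8.5×10^-4 min^-1)
= 815.5 min

815.5 min


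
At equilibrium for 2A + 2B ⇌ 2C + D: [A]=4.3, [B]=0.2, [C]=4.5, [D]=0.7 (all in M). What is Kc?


Kc = [C]^2[D]/([A]^2[B]^2)
= (4.5^2 × 0.7^1)/(4.3^2 × 0.2^2)
= 14.175/0.7396
= 19.17

19.17


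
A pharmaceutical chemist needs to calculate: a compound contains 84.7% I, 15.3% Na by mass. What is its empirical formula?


Assume 100 g sample. Moles of each element:
  I: 84.7/126.9 = 0.667 mol
  Na: 15.3/22.99 = 0.666 mol
Divide by smallest (0.666):
  I: 0.667/0.666 = 1.0
  Na: 0.666/0.666 = 1.0
Empirical formula: NaI

NaI


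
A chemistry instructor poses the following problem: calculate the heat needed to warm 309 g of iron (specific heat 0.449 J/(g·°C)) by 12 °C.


q = mcΔT = 309 × 0.449 × 12
= 1664.89 J

1664.89 J


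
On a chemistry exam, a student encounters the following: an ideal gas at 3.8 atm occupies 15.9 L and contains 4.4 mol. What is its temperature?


PV = nRT  (R = 0.08206 L·atm/(mol·K))
T = PV/(nR) = 3.8×15.9/(4.4×0.08206)
= 60.42/0.361064
= 167.34 K

167.34 K


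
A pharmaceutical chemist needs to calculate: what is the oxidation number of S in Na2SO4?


2(+1) + x + 4(-2) = 0, so x = +6
Oxidation number: +6

+6


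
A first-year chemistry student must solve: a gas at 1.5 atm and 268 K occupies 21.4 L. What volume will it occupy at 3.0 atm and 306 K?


P1V1/T1 = P2V2/T2
V2 = P1V1T2/(T1P2)
= 1.5×21.4×306/(268×3.0)
= 12.217 L

12.217 L


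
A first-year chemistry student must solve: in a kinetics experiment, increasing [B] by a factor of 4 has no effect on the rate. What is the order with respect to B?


rate ∝ [B]^n
rate ∝ [B]^0
Order in B: 0

0


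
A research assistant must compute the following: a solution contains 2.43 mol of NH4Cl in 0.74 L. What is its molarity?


M = n/V = 2.43/0.74 = 3.284 mol/L

3.284 M


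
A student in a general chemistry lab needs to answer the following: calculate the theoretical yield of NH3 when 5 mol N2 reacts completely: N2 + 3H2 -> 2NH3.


Mole ratio NH3:N2 = 2:1
n(NH3) = 5 × 2/1 = 10.000 mol
mass = 10.000 × 17.03 = 170.3 g

170.3 g


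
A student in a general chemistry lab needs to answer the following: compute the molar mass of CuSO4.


M(CuSO4) = 1×63.55 + 1×32.07 + 4×16.0
= 63.55 + 32.07 + 64.0
= 159.62 g/mol

159.62 g/mol


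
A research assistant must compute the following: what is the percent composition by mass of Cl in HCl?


M(HCl) = 1×1.008 + 1×35.45 = 36.458 g/mol
Mass of Cl = 1 × 35.45 = 35.45 g/mol
% Cl = 35.45/36.458 × 100 = 97.24%

97.24%


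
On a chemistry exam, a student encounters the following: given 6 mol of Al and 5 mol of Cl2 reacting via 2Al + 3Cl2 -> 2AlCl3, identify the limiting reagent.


Mole ratio available / coefficient:
  Al: 6/2 = 3.000
  Cl2: 5/3 = 1.667
Smaller ratio is limiting.

Cl2


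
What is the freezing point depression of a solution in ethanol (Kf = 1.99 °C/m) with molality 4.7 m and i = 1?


ΔTf = Kf × m × i
= 1.99 × 4.7 × 1
= 9.353 °C

9.353 °C


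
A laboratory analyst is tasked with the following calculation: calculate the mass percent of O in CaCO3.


M(CaCO3) = 1×40.08 + 1×12.01 + 3×16.0 = 100.09 g/mol
Mass of O = 3 × 16.0 = 48.00 g/mol
% O = 48.00/100.09 × 100 = 47.96%

47.96%


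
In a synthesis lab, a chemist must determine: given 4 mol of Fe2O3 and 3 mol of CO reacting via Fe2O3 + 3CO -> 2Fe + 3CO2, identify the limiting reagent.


Mole ratio available / coefficient:
  Fe2O3: 4/1 = 4.000
  CO: 3/3 = 1.000
Smaller ratio is limiting.

CO


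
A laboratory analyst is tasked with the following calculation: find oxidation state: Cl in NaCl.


halide: -1
Oxidation number: -1

-1


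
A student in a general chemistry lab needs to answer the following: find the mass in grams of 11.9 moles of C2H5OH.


M(C2H5OH) = 46.07 g/mol
mass = n × M = 11.9 × 46.07 = 548.23 g

548.23 g


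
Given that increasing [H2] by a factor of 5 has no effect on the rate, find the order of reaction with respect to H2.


rate ∝ [H2]^n
rate ∝ [H2]^0
Order in H2: 0

0


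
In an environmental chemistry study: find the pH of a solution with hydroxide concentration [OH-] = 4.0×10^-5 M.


pOH = -log10([OH-]) = -log10(4.0×10^-5)
= 5 - log10(4.0) = 4.4
pH = 14 - pOH = 14 - 4.4 = 9.6

9.6


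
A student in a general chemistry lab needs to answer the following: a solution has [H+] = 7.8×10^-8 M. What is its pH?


pH = -log10([H+]) = -log10(7.8×10^-8)
= 8 - log10(7.8)
= 8 - 0.89
= 7.11

7.11


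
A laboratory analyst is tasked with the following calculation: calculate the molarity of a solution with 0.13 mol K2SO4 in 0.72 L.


M = n/V = 0.13/0.72 = 0.181 mol/L

0.181 M


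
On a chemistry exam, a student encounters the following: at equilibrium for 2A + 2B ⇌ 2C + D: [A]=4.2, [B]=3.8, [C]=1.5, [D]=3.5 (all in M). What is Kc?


Kc = [C]^2[D]/([A]^2[B]^2)
= (1.5^2 × 3.5^1)/(4.2^2 × 3.8^2)
= 7.875/254.7216
= 0.03092

0.03092


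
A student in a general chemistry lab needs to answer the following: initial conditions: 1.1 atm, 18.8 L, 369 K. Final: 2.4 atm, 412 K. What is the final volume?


P1V1/T1 = P2V2/T2
V2 = P1V1T2/(T1P2)
= 1.1×18.8×412/(369×2.4)
= 9.621 L

9.621 L


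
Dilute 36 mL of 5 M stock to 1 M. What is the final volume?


C1V1 = C2V2
5 × 36 = 1 × V2
V2 = 180/1 = 180.0 mL

180.0 mL


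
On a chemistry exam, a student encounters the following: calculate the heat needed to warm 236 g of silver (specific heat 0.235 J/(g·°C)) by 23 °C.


q = mcΔT = 236 × 0.235 × 23
= 1275.58 J

1275.58 J


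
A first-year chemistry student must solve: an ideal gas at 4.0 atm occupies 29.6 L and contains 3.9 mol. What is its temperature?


PV = nRT  (R = 0.08206 L·atm/(mol·K))
T = PV/(nR) = 4.0×29.6/(3.9×0.08206)
= 118.40/0.320034
= 369.96 K

369.96 K


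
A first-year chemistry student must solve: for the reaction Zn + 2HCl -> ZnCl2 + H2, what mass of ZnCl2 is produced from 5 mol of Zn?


Mole ratio ZnCl2:Zn = 1:1
n(ZnCl2) = 5 × 1/1 = 5.000 mol
mass = 5.000 × 136.28 = 681.4 g

681.4 g


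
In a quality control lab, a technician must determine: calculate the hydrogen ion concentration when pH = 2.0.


[H+] = 10^(-pH) = 10^(-2.0)
= 1.0×10^-2 M

1.0×10^-2 M


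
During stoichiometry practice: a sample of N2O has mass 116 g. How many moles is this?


M(N2O) = 44.02 g/mol
n = mass/M = 116/44.02 = 2.6352 mol

2.6352 mol


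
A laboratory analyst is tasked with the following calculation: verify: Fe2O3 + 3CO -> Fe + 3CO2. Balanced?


Equation: Fe2O3 + 3CO -> Fe + 3CO2
Check atoms: C: 3=3, Fe: 2≠1, O: 6=6
Not balanced

No, not balanced


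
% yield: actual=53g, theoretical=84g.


% yield = actual/theoretical × 100
= 53/84 × 100
= 63.1%

63.1%


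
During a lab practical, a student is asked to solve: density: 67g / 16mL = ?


ρ = mass/volume
= 67/16
= 4.188 g/mL

4.188 g/mL


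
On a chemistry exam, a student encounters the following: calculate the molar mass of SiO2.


M(SiO2) = 1×28.09 + 2×16.0
= 28.09 + 32.0
= 60.09 g/mol

60.09 g/mol


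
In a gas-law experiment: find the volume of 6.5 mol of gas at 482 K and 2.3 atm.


PV = nRT  (R = 0.08206 L·atm/(mol·K))
V = nRT/P = 6.5×0.08206×482/2.3
= 111.78 L

111.78 L


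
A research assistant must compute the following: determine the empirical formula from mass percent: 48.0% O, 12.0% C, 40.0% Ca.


Assume 100 g sample. Moles of each element:
  O: 48.0/16.0 = 3.0 mol
  C: 12.0/12.01 = 0.999 mol
  Ca: 40.0/40.08 = 0.998 mol
Divide by smallest (0.998):
  O: 3.0/0.998 = 3.01
  C: 0.999/0.998 = 1.0
  Ca: 0.998/0.998 = 1.0
Empirical formula: CaCO3

CaCO3


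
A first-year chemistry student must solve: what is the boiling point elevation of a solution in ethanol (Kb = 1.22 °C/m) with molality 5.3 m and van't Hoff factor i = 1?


ΔTb = Kb × m × i
= 1.22 × 5.3 × 1
= 6.466 °C

6.466 °C


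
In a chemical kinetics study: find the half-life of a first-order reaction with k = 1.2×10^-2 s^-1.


t½ = ln2/k = 0.693147/(1.2×10^-2 s^-1)
= 57.76 s

57.76 s


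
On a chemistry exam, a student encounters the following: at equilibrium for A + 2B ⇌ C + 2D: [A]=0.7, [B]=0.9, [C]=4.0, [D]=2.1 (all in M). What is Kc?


Kc = [C][D]^2/([A][B]^2)
= (4.0^1 × 2.1^2)/(0.7^1 × 0.9^2)
= 17.64/0.567
= 31.11

31.11


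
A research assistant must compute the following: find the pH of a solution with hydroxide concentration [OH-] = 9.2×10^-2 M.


pOH = -log10([OH-]) = -log10(9.2×10^-2)
= 2 - log10(9.2) = 1.04
pH = 14 - pOH = 14 - 1.04 = 12.96

12.96


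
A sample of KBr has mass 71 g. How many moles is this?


M(KBr) = 119.0 g/mol
n = mass/M = 71/119.0 = 0.5966 mol

0.5966 mol


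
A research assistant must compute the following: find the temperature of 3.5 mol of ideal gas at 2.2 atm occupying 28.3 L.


PV = nRT  (R = 0.08206 L·atm/(mol·K))
T = PV/(nR) = 2.2×28.3/(3.5×0.08206)
= 62.26/0.287210
= 216.78 K

216.78 K


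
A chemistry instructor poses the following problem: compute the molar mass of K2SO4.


M(K2SO4) = 2×39.1 + 1×32.07 + 4×16.0
= 78.2 + 32.07 + 64.0
= 174.27 g/mol

174.27 g/mol


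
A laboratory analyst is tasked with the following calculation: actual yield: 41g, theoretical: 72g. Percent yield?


% yield = actual/theoretical × 100
= 41/72 × 100
= 56.94%

56.94%


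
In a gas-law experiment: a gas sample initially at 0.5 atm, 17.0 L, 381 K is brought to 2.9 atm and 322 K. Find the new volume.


P1V1/T1 = P2V2/T2
V2 = P1V1T2/(T1P2)
= 0.5×17.0×322/(381×2.9)
= 2.477 L

2.477 L


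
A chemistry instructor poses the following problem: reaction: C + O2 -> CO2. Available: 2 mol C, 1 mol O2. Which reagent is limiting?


Mole ratio available / coefficient:
  C: 2/1 = 2.000
  O2: 1/1 = 1.000
Smaller ratio is limiting.

O2


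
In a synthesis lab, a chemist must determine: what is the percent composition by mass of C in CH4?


M(CH4) = 1×12.01 + 4×1.008 = 16.042 g/mol
Mass of C = 1 × 12.01 = 12.01 g/mol
% C = 12.01/16.042 × 100 = 74.87%

74.87%


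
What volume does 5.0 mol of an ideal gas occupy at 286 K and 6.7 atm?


PV = nRT  (R = 0.08206 L·atm/(mol·K))
V = nRT/P = 5.0×0.08206×286/6.7
= 17.514 L

17.514 L


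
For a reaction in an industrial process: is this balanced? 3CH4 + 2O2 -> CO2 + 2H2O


Equation: 3CH4 + 2O2 -> CO2 + 2H2O
Check atoms: C: 3≠1, H: 12≠4, O: 4=4
Not balanced

No, not balanced


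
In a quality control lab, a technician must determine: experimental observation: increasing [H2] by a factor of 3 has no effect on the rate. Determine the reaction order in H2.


rate ∝ [H2]^n
rate ∝ [H2]^0
Order in H2: 0

0


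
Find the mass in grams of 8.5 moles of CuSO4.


M(CuSO4) = 159.62 g/mol
mass = n × M = 8.5 × 159.62 = 1356.77 g

1356.77 g


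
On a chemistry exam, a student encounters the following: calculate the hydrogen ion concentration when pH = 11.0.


[H+] = 10^(-pH) = 10^(-11.0)
= 1.0×10^-11 M

1.0×10^-11 M


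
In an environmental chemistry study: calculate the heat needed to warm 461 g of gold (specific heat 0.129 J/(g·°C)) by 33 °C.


q = mcΔT = 461 × 0.129 × 33
= 1962.48 J

1962.48 J


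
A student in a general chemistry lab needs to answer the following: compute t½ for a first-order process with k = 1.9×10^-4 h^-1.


t½ = ln2/k = 0.693147/(1.9×10^-4 h^-1)
= 3648 h

3648 h


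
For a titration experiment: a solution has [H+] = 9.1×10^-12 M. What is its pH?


pH = -log10([H+]) = -log10(9.1×10^-12)
= 12 - log10(9.1)
= 12 - 0.96
= 11.04

11.04


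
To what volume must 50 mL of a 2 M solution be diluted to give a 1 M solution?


C1V1 = C2V2
2 × 50 = 1 × V2
V2 = 100/1 = 100.0 mL

100.0 mL


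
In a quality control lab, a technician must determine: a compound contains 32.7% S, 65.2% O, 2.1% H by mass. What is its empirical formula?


Assume 100 g sample. Moles of each element:
  S: 32.7/32.07 = 1.02 mol
  O: 65.2/16.0 = 4.075 mol
  H: 2.1/1.008 = 2.083 mol
Divide by smallest (1.02):
  S: 1.02/1.02 = 1.0
  O: 4.075/1.02 = 4.0
  H: 2.083/1.02 = 2.04
Empirical formula: H2SO4

H2SO4


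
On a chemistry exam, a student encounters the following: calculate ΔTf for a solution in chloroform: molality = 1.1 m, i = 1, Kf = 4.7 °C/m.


ΔTf = Kf × m × i
= 4.7 × 1.1 × 1
= 5.17 °C

5.17 °C


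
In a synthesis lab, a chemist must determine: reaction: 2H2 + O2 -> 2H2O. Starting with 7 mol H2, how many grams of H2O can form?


Mole ratio H2O:H2 = 2:2
n(H2O) = 7 × 2/2 = 7.000 mol
mass = 7.000 × 18.02 = 126.14 g

126.14 g


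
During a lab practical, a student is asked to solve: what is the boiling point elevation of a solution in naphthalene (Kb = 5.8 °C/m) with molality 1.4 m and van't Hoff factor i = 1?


ΔTb = Kb × m × i
= 5.8 × 1.4 × 1
= 8.12 °C

8.12 °C


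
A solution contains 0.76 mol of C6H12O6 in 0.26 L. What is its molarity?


M = n/V = 0.76/0.26 = 2.923 mol/L

2.923 M


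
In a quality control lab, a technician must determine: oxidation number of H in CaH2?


H with a metal (hydride): -1
Oxidation number: -1

-1


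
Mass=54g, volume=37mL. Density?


ρ = mass/volume
= 54/37
= 1.459 g/mL

1.459 g/mL


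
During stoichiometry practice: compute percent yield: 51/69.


% yield = actual/theoretical × 100
= 51/69 × 100
= 73.91%

73.91%


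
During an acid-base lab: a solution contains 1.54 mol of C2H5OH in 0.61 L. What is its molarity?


M = n/V = 1.54/0.61 = 2.525 mol/L

2.525 M


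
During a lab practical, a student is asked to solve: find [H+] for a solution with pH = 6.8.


[H+] = 10^(-pH) = 10^(-6.8)
= 1.58×10^-7 M

1.58×10^-7 M


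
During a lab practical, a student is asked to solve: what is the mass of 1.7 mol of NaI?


M(NaI) = 149.89 g/mol
mass = n × M = 1.7 × 149.89 = 254.81 g

254.81 g


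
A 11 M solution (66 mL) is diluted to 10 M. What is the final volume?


C1V1 = C2V2
11 × 66 = 10 × V2
V2 = 726/10 = 72.6 mL

72.6 mL


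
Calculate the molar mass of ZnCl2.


M(ZnCl2) = 1×65.38 + 2×35.45
= 65.38 + 70.9
= 136.28 g/mol

136.28 g/mol


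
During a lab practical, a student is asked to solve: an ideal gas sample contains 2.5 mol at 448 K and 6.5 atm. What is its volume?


PV = nRT  (R = 0.08206 L·atm/(mol·K))
V = nRT/P = 2.5×0.08206×448/6.5
= 14.14 L

14.14 L


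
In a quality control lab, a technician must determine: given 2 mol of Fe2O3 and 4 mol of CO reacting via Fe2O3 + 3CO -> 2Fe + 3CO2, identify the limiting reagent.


Mole ratio available / coefficient:
  Fe2O3: 2/1 = 2.000
  CO: 4/3 = 1.333
Smaller ratio is limiting.

CO


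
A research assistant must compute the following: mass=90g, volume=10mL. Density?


ρ = mass/volume
= 90/10
= 9.0 g/mL

9.0 g/mL


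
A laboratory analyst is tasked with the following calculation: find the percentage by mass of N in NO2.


M(NO2) = 1×14.01 + 2×16.0 = 46.01 g/mol
Mass of N = 1 × 14.01 = 14.01 g/mol
% N = 14.01/46.01 × 100 = 30.45%

30.45%


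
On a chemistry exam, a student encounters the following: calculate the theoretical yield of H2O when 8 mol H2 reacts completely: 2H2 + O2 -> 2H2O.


Mole ratio H2O:H2 = 2:2
n(H2O) = 8 × 2/2 = 8.000 mol
mass = 8.000 × 18.02 = 144.16 g

144.16 g


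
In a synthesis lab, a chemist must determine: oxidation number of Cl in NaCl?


halide: -1
Oxidation number: -1

-1


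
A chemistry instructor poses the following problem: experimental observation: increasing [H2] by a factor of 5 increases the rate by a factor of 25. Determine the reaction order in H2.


rate ∝ [H2]^n
5^n = 25 → n = 2
Order in H2: 2

2


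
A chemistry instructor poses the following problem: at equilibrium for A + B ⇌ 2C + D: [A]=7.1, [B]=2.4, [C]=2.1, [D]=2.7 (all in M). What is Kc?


Kc = [C]^2[D]/([A][B])
= (2.1^2 × 2.7^1)/(7.1^1 × 2.4^1)
= 11.907/17.04
= 0.6988

0.6988


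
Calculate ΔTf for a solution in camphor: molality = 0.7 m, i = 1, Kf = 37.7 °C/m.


ΔTf = Kf × m × i
= 37.7 × 0.7 × 1
= 26.39 °C

26.39 °C


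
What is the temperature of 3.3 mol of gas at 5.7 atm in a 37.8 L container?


PV = nRT  (R = 0.08206 L·atm/(mol·K))
T = PV/(nR) = 5.7×37.8/(3.3×0.08206)
= 215.46/0.270798
= 795.65 K

795.65 K


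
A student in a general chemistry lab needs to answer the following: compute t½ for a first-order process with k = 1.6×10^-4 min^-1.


t½ = ln2/k = 0.693147/(1.6×10^-4 min^-1)
= 4332 min

4332 min


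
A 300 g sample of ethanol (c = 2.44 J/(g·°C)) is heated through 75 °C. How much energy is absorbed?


q = mcΔT = 300 × 2.44 × 75
= 54900.00 J

54900.00 J


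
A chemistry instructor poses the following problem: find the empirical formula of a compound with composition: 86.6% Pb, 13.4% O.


Assume 100 g sample. Moles of each element:
  Pb: 86.6/207.2 = 0.418 mol
  O: 13.4/16.0 = 0.838 mol
Divide by smallest (0.418):
  Pb: 0.418/0.418 = 1.0
  O: 0.838/0.418 = 2.0
Empirical formula: PbO2

PbO2


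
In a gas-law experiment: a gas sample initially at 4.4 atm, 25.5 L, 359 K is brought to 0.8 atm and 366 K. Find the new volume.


P1V1/T1 = P2V2/T2
V2 = P1V1T2/(T1P2)
= 4.4×25.5×366/(359×0.8)
= 142.985 L

142.985 L


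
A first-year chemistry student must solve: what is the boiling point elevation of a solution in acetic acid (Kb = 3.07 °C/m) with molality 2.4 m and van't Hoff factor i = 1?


ΔTb = Kb × m × i
= 3.07 × 2.4 × 1
= 7.368 °C

7.368 °C


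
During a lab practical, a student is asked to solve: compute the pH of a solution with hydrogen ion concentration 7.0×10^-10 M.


pH = -log10([H+]) = -log10(7.0×10^-10)
= 10 - log10(7.0)
= 10 - 0.85
= 9.15

9.15


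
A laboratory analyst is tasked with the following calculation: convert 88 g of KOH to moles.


M(KOH) = 56.11 g/mol
n = mass/M = 88/56.11 = 1.5683 mol

1.5683 mol


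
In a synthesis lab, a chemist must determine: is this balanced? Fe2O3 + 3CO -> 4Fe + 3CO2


Equation: Fe2O3 + 3CO -> 4Fe + 3CO2
Check atoms: C: 3=3, Fe: 2≠4, O: 6=6
Not balanced

No, not balanced


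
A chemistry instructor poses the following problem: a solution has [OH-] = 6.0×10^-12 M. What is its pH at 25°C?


pOH = -log10([OH-]) = -log10(6.0×10^-12)
= 12 - log10(6.0) = 11.22
pH = 14 - pOH = 14 - 11.22 = 2.78

2.78


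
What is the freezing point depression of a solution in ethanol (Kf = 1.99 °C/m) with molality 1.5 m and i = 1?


ΔTf = Kf × m × i
= 1.99 × 1.5 × 1
= 2.985 °C

2.985 °C


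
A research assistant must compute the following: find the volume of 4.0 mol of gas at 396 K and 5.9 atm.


PV = nRT  (R = 0.08206 L·atm/(mol·K))
V = nRT/P = 4.0×0.08206×396/5.9
= 22.031 L

22.031 L


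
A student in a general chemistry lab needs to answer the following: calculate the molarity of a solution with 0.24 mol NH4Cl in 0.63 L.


M = n/V = 0.24/0.63 = 0.381 mol/L

0.381 M


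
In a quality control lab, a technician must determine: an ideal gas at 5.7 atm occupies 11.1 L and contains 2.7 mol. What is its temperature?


PV = nRT  (R = 0.08206 L·atm/(mol·K))
T = PV/(nR) = 5.7×11.1/(2.7×0.08206)
= 63.27/0.221562
= 285.56 K

285.56 K


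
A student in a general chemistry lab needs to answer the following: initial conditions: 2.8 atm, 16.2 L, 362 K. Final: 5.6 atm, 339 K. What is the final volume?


P1V1/T1 = P2V2/T2
V2 = P1V1T2/(T1P2)
= 2.8×16.2×339/(362×5.6)
= 7.585 L

7.585 L


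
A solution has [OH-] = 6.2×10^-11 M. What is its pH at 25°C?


pOH = -log10([OH-]) = -log10(6.2×10^-11)
= 11 - log10(6.2) = 10.21
pH = 14 - pOH = 14 - 10.21 = 3.79

3.79


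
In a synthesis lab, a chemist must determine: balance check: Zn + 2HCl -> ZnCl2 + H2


Equation: Zn + 2HCl -> ZnCl2 + H2
Check atoms: Cl: 2=2, H: 2=2, Zn: 1=1
Balanced

Yes, balanced


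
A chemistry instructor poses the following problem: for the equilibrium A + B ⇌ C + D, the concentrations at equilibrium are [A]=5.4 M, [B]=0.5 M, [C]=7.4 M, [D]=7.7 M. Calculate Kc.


Kc = [C][D]/([A][B])
= (7.4^1 × 7.7^1)/(5.4^1 × 0.5^1)
= 56.98/2.7
= 21.10

21.10


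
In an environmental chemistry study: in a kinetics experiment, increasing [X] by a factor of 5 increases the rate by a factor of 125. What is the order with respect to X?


rate ∝ [X]^n
5^n = 125 → n = 3
Order in X: 3

3


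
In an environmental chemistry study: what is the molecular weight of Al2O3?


M(Al2O3) = 2×26.98 + 3×16.0
= 53.96 + 48.0
= 101.96 g/mol

101.96 g/mol


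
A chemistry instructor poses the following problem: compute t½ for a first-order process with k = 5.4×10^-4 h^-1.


t½ = ln2/k = 0.693147/(5.4×10^-4 h^-1)
= 1284 h

1284 h


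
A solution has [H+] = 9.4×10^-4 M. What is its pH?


pH = -log10([H+]) = -log10(9.4×10^-4)
= 4 - log10(9.4)
= 4 - 0.97
= 3.03

3.03


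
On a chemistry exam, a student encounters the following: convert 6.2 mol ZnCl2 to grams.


M(ZnCl2) = 136.28 g/mol
mass = n × M = 6.2 × 136.28 = 844.94 g

844.94 g


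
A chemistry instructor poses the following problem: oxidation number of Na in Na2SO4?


Group 1 metal: +1
Oxidation number: +1

+1


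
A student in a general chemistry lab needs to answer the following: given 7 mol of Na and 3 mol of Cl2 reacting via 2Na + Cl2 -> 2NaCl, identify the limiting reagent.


Mole ratio available / coefficient:
  Na: 7/2 = 3.500
  Cl2: 3/1 = 3.000
Smaller ratio is limiting.

Cl2


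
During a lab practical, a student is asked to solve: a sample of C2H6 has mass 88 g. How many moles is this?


M(C2H6) = 30.07 g/mol
n = mass/M = 88/30.07 = 2.9265 mol

2.9265 mol


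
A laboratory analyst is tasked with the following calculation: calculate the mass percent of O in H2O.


M(H2O) = 2×1.008 + 1×16.0 = 18.016 g/mol
Mass of O = 1 × 16.0 = 16.00 g/mol
% O = 16.00/18.016 × 100 = 88.81%

88.81%


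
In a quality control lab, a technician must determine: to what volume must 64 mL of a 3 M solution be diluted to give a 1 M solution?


C1V1 = C2V2
3 × 64 = 1 × V2
V2 = 192/1 = 192.0 mL

192.0 mL


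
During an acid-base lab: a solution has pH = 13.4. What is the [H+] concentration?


[H+] = 10^(-pH) = 10^(-13.4)
= 3.98×10^-14 M

3.98×10^-14 M


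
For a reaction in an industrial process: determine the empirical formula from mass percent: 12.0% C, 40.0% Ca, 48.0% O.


Assume 100 g sample. Moles of each element:
  C: 12.0/12.01 = 0.999 mol
  Ca: 40.0/40.08 = 0.998 mol
  O: 48.0/16.0 = 3.0 mol
Divide by smallest (0.998):
  C: 0.999/0.998 = 1.0
  Ca: 0.998/0.998 = 1.0
  O: 3.0/0.998 = 3.01
Empirical formula: CaCO3

CaCO3


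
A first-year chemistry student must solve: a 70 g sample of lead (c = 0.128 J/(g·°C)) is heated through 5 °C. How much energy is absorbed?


q = mcΔT = 70 × 0.128 × 5
= 44.80 J

44.80 J


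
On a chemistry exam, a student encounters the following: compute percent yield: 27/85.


% yield = actual/theoretical × 100
= 27/85 × 100
= 31.76%

31.76%


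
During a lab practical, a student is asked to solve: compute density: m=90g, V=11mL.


ρ = mass/volume
= 90/11
= 8.182 g/mL

8.182 g/mL


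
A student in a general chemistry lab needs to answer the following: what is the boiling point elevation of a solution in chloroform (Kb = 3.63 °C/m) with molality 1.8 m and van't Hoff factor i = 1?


ΔTb = Kb × m × i
= 3.63 × 1.8 × 1
= 6.534 °C

6.534 °C


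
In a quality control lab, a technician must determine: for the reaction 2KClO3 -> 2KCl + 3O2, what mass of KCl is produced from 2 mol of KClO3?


Mole ratio KCl:KClO3 = 2:2
n(KCl) = 2 × 2/2 = 2.000 mol
mass = 2.000 × 74.55 = 149.1 g

149.1 g


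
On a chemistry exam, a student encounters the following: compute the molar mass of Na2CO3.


M(Na2CO3) = 2×22.99 + 1×12.01 + 3×16.0
= 45.98 + 12.01 + 48.0
= 105.99 g/mol

105.99 g/mol


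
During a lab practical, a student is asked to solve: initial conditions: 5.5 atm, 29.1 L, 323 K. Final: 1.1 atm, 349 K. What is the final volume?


P1V1/T1 = P2V2/T2
V2 = P1V1T2/(T1P2)
= 5.5×29.1×349/(323×1.1)
= 157.212 L

157.212 L


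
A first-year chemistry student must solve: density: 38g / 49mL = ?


ρ = mass/volume
= 38/49
= 0.776 g/mL

0.776 g/mL


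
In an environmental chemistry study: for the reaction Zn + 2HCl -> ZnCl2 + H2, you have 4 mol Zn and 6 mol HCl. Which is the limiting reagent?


Mole ratio available / coefficient:
  Zn: 4/1 = 4.000
  HCl: 6/2 = 3.000
Smaller ratio is limiting.

HCl


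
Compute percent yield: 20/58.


% yield = actual/theoretical × 100
= 20/58 × 100
= 34.48%

34.48%


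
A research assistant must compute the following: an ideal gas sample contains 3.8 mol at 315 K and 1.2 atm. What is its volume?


PV = nRT  (R = 0.08206 L·atm/(mol·K))
V = nRT/P = 3.8×0.08206×315/1.2
= 81.855 L

81.855 L


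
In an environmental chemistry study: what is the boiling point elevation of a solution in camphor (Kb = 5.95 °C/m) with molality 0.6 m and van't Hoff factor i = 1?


ΔTb = Kb × m × i
= 5.95 × 0.6 × 1
= 3.57 °C

3.57 °C


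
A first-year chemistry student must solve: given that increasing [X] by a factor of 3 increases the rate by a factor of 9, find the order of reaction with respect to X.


rate ∝ [X]^n
3^n = 9 → n = 2
Order in X: 2

2


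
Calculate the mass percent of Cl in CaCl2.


M(CaCl2) = 1×40.08 + 2×35.45 = 110.98 g/mol
Mass of Cl = 2 × 35.45 = 70.90 g/mol
% Cl = 70.90/110.98 × 100 = 63.89%

63.89%


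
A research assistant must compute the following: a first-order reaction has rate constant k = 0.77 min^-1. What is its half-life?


t½ = ln2/k = 0.693147/(0.77 min^-1)
= 0.9002 min

0.9002 min


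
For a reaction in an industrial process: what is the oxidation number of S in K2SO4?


2(+1) + x + 4(-2) = 0, so x = +6
Oxidation number: +6

+6


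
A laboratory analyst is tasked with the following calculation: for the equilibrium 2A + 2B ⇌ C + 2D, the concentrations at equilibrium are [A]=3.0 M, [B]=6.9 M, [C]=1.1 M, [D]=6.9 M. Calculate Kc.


Kc = [C][D]^2/([A]^2[B]^2)
= (1.1^1 × 6.9^2)/(3.0^2 × 6.9^2)
= 52.371/428.49
= 0.1222

0.1222


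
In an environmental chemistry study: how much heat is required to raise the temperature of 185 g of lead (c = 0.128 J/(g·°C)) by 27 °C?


q = mcΔT = 185 × 0.128 × 27
= 639.36 J

639.36 J


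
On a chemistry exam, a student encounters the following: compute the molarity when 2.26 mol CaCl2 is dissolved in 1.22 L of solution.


M = n/V = 2.26/1.22 = 1.852 mol/L

1.852 M


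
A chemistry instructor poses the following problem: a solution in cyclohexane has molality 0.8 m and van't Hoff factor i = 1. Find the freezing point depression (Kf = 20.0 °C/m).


ΔTf = Kf × m × i
= 20.0 × 0.8 × 1
= 16.0 °C

16.0 °C


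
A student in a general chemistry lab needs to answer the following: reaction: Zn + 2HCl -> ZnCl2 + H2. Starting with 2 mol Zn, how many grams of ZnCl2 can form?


Mole ratio ZnCl2:Zn = 1:1
n(ZnCl2) = 2 × 1/1 = 2.000 mol
mass = 2.000 × 136.28 = 272.56 g

272.56 g


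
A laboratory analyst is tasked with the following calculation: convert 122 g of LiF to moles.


M(LiF) = 25.94 g/mol
n = mass/M = 122/25.94 = 4.7032 mol

4.7032 mol


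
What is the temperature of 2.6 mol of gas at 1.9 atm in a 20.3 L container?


PV = nRT  (R = 0.08206 L·atm/(mol·K))
T = PV/(nR) = 1.9×20.3/(2.6×0.08206)
= 38.57/0.213356
= 180.78 K

180.78 K


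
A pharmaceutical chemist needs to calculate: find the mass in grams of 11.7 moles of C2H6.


M(C2H6) = 30.07 g/mol
mass = n × M = 11.7 × 30.07 = 351.82 g

351.82 g


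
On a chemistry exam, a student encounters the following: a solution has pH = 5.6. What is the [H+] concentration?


[H+] = 10^(-pH) = 10^(-5.6)
= 2.51×10^-6 M

2.51×10^-6 M


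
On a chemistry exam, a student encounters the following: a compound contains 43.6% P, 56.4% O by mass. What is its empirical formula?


Assume 100 g sample. Moles of each element:
  P: 43.6/30.97 = 1.408 mol
  O: 56.4/16.0 = 3.525 mol
Divide by smallest (1.408):
  P: 1.408/1.408 = 1.0
  O: 3.525/1.408 = 2.5
Multiply all ratios by 2 to obtain whole numbers.
Empirical formula: P2O5

P2O5


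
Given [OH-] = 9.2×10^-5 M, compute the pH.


pOH = -log10([OH-]) = -log10(9.2×10^-5)
= 5 - log10(9.2) = 4.04
pH = 14 - pOH = 14 - 4.04 = 9.96

9.96


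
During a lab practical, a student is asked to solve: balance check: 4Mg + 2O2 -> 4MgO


Equation: 4Mg + 2O2 -> 4MgO
Check atoms: Mg: 4=4, O: 4=4
Balanced

Yes, balanced


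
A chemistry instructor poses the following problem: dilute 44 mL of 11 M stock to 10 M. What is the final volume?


C1V1 = C2V2
11 × 44 = 10 × V2
V2 = 484/10 = 48.4 mL

48.4 mL


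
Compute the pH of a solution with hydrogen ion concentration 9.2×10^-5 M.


pH = -log10([H+]) = -log10(9.2×10^-5)
= 5 - log10(9.2)
= 5 - 0.96
= 4.04

4.04


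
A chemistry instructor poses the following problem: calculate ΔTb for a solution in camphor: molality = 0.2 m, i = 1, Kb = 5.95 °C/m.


ΔTb = Kb × m × i
= 5.95 × 0.2 × 1
= 1.19 °C

1.19 °C


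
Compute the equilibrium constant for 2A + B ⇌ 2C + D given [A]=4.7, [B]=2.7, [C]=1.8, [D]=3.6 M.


Kc = [C]^2[D]/([A]^2[B])
= (1.8^2 × 3.6^1)/(4.7^2 × 2.7^1)
= 11.664/59.643
= 0.1956

0.1956


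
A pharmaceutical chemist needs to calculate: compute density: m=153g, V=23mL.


ρ = mass/volume
= 153/23
= 6.652 g/mL

6.652 g/mL


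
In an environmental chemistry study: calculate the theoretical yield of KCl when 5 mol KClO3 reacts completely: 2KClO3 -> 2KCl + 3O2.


Mole ratio KCl:KClO3 = 2:2
n(KCl) = 5 × 2/2 = 5.000 mol
mass = 5.000 × 74.55 = 372.75 g

372.75 g


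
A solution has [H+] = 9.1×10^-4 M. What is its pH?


pH = -log10([H+]) = -log10(9.1×10^-4)
= 4 - log10(9.1)
= 4 - 0.96
= 3.04

3.04


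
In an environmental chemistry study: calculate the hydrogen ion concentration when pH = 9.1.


[H+] = 10^(-pH) = 10^(-9.1)
= 7.94×10^-10 M

7.94×10^-10 M


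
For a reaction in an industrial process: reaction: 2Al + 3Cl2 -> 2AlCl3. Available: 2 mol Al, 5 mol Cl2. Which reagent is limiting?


Mole ratio available / coefficient:
  Al: 2/2 = 1.000
  Cl2: 5/3 = 1.667
Smaller ratio is limiting.

Al


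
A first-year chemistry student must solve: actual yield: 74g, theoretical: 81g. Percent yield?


% yield = actual/theoretical × 100
= 74/81 × 100
= 91.36%

91.36%


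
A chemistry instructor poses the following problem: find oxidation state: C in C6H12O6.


6x + 12(+1) + 6(-2) = 0, so x = +0
Oxidation number: +0

+0


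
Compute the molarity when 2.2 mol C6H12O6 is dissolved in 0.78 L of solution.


M = n/V = 2.2/0.78 = 2.821 mol/L

2.821 M


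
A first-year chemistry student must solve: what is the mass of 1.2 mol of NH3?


M(NH3) = 17.03 g/mol
mass = n × M = 1.2 × 17.03 = 20.44 g

20.44 g


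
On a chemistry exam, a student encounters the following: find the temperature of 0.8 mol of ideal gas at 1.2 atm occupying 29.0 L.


PV = nRT  (R = 0.08206 L·atm/(mol·K))
T = PV/(nR) = 1.2×29.0/(0.8×0.08206)
= 34.80/0.065648
= 530.10 K

530.10 K


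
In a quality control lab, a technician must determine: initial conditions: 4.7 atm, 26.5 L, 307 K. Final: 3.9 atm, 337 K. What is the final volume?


P1V1/T1 = P2V2/T2
V2 = P1V1T2/(T1P2)
= 4.7×26.5×337/(307×3.9)
= 35.057 L

35.057 L


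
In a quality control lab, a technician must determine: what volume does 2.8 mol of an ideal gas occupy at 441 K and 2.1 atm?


PV = nRT  (R = 0.08206 L·atm/(mol·K))
V = nRT/P = 2.8×0.08206×441/2.1
= 48.251 L

48.251 L


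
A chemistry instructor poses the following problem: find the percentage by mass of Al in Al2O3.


M(Al2O3) = 2×26.98 + 3×16.0 = 101.96 g/mol
Mass of Al = 2 × 26.98 = 53.96 g/mol
% Al = 53.96/101.96 × 100 = 52.92%

52.92%


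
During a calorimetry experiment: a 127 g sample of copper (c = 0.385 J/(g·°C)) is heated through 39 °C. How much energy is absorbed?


q = mcΔT = 127 × 0.385 × 39
= 1906.91 J

1906.91 J


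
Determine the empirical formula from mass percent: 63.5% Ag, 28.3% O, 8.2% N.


Assume 100 g sample. Moles of each element:
  Ag: 63.5/107.87 = 0.589 mol
  O: 28.3/16.0 = 1.769 mol
  N: 8.2/14.01 = 0.585 mol
Divide by smallest (0.585):
  Ag: 0.589/0.585 = 1.01
  O: 1.769/0.585 = 3.02
  N: 0.585/0.585 = 1.0
Empirical formula: AgNO3

AgNO3


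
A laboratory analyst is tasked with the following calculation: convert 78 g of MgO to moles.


M(MgO) = 40.31 g/mol
n = mass/M = 78/40.31 = 1.935 mol

1.935 mol


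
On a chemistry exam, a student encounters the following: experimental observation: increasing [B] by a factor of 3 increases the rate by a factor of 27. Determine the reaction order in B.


rate ∝ [B]^n
3^n = 27 → n = 3
Order in B: 3

3


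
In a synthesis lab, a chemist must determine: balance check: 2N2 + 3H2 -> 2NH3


Equation: 2N2 + 3H2 -> 2NH3
Check atoms: H: 6=6, N: 4≠2
Not balanced

No, not balanced


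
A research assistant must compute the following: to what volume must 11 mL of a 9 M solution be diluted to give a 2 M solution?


C1V1 = C2V2
9 × 11 = 2 × V2
V2 = 99/2 = 49.5 mL

49.5 mL
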